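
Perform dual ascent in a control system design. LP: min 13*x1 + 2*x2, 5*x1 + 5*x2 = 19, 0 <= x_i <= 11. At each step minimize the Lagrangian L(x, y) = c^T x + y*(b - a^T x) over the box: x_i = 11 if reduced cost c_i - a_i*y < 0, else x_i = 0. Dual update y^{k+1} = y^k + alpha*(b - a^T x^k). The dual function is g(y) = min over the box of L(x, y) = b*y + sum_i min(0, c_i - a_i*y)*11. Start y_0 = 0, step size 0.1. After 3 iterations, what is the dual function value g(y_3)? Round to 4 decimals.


Dual ascent for LP: min 13*x1 + 2*x2, 5*x1 + 5*x2 = 19, 0 <= x_i <= 11
Step 1: y^k = 0.0, reduced costs: (13.0, 2.0)
  x^k = (0.0, 0.0), subgradient = b - a^T x = 19.0
  y^{k+1} = 0.0 + 0.1*19.0 = 1.9
Step 2: y^k = 1.9, reduced costs: (3.5, -7.5)
  x^k = (0.0, 11.0), subgradient = b - a^T x = -36.0
  y^{k+1} = 1.9 + 0.1*-36.0 = -1.7
Step 3: y^k = -1.7, reduced costs: (21.5, 10.5)
  x^k = (0.0, 0.0), subgradient = b - a^T x = 19.0
  y^{k+1} = -1.7 + 0.1*19.0 = 0.2
Dual objective at y_3 = 0.2: reduced costs (12.0, 1.0), box minimizer x = (0.0, 0.0)
g(y_3) = b*y + (c1 - a1*y)*x1 + (c2 - a2*y)*x2 = 19*0.2 + 12.0*0.0 + 1.0*0.0 = 3.8 + 0.0 + 0.0 = 3.8


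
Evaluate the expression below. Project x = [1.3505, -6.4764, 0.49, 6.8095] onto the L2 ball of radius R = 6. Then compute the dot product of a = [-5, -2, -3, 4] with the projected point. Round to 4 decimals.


Step 1: Compute ||x|| (intermediates to 6 decimals).
||x|| = sqrt(1.3505^2 + (-6.4764)^2 + 0.49^2 + 6.8095^2) = 9.506682
Step 2: Project.
Since ||x|| > R, scale = R/||x|| = 6/9.506682 = 0.631135, proj(x) = scale * x
proj(x) = [0.852348, -4.087483, 0.309256, 4.297714]
Step 3: Dot product.
a^T * proj(x) = -5*0.852348 - 2*(-4.087483) - 3*0.309256 + 4*4.297714 = 20.1763


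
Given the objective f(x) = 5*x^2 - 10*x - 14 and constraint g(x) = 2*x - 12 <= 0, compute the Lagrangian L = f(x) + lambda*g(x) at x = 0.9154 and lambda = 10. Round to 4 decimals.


Step 1: Evaluate f(x).
f(0.9154) = 5*0.9154^2 - 10*0.9154 - 14 = -18.9642
Step 2: Evaluate g(x).
g(0.9154) = 2*0.9154 - 12 = -10.1692
Step 3: Compute Lagrangian.
L = -18.9642 + 10*-10.1692 = -120.6562


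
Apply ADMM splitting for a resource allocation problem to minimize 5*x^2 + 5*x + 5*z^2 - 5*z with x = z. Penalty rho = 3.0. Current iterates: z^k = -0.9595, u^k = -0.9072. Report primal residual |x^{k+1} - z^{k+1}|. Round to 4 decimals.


ADMM iteration with rho = 3.0, z^k = -0.9595, u^k = -0.9072
Step 1: x-update.
Minimize 5*x^2 + 5*x + (3.0/2)*(x + 0.9595 - 0.9072)^2
FOC: (2*5 + 3.0)*x = -5 + 3.0*(-0.9595 + 0.9072)
x^{k+1} = -0.3967
Step 2: z-update.
Minimize 5*z^2 - 5*z + (3.0/2)*(-0.3967 - z - 0.9072)^2
FOC: (2*5 + 3.0)*z = 5 + 3.0*(-0.3967 - 0.9072)
z^{k+1} = 0.0837
Step 3: u-update.
u^{k+1} = -0.9072 - 0.3967 - 0.0837 = -1.3876
Step 4: Primal residual = |-0.3967 - 0.0837| = 0.4804


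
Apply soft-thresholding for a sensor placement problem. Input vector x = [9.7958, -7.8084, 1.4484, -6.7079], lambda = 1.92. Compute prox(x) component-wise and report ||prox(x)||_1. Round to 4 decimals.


Soft-thresholding with lambda = 1.92:
prox(9.7958) = sign(9.7958)*max(|9.7958| - 1.92, 0) = 7.8758
prox(-7.8084) = sign(-7.8084)*max(|-7.8084| - 1.92, 0) = -5.8884
prox(1.4484) = sign(1.4484)*max(|1.4484| - 1.92, 0) = 0.0
prox(-6.7079) = sign(-6.7079)*max(|-6.7079| - 1.92, 0) = -4.7879
prox(x) = [7.8758, -5.8884, 0.0, -4.7879]
||prox(x)||_1 = 7.8758 + 5.8884 + 0.0 + 4.7879 = 18.5521


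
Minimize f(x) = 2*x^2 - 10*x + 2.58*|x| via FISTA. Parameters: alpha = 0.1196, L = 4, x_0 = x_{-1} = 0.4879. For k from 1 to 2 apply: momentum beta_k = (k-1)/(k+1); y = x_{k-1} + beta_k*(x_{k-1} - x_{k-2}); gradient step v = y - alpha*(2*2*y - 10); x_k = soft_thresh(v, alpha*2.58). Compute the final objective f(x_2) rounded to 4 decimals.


FISTA on f(x) = 2*x^2 - 10*x + 2.58*|x|
L = 4, alpha = 0.1196
Iteration 1: beta = 0.0, y = 0.4879 + 0.0*(0.4879 - 0.4879) = 0.4879
  grad(y) = -8.0484, v = y - alpha*grad = 1.4505
  prox(v) = soft_thresh(1.4505, 0.3086) = 1.1419
Iteration 2: beta = 0.3333, y = 1.1419 + 0.3333*(1.1419 - 0.4879) = 1.3599
  grad(y) = -4.5603, v = y - alpha*grad = 1.9053
  prox(v) = soft_thresh(1.9053, 0.3086) = 1.5968
f(x_2) = 2*1.5968^2 - 10*1.5968 + 2.58*|1.5968| = -6.7487


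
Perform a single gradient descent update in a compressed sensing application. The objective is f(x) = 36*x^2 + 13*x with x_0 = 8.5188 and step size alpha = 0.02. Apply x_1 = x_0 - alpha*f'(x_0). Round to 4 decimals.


We compute the gradient at x_0 and apply the update.
f'(x) = 72*x + 13
f'(8.5188) = 72*8.5188 + 13 = 626.3536
x_1 = 8.5188 - 0.02*626.3536 = -4.0083


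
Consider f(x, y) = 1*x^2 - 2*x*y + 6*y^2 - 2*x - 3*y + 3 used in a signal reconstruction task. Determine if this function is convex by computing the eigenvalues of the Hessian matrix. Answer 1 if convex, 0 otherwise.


The Hessian of f(x,y) = 1*x^2 - 2*x*y + 6*y^2 - 2*x - 3*y + 3 is:
H = [[2, -2], [-2, 12]]
Trace = 2 + 12 = 14
Determinant = 2*12 - (-2)^2 = 20
Discriminant = (14)^2 - 4*20 = 116.0
Eigenvalues: lambda_1 = 1.6148, lambda_2 = 12.3852
The function is convex.

1


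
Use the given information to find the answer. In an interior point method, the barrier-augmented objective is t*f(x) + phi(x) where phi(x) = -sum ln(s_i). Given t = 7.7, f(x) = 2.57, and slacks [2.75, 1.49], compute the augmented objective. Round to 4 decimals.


Step 1: Compute log-barrier.
ln values: [1.0116, 0.3988]
phi = -(1.0116 + 0.3988) = -1.4104
Step 2: Compute augmented objective.
t*f(x) = 7.7*2.57 = 19.789
Total = 19.789 - 1.4104 = 18.3786


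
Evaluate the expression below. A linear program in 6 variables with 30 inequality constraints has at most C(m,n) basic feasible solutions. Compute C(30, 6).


Each vertex corresponds to some choice of n active constraints out of m, so the number of vertices is at most C(m, n) = m! / (n!(m-n)!).
m = 30, n = 6
Numerator: 30 * 29 * 28 * 27 * 26 * 25
Denominator: 6! = 720
C(30, 6) = 593775


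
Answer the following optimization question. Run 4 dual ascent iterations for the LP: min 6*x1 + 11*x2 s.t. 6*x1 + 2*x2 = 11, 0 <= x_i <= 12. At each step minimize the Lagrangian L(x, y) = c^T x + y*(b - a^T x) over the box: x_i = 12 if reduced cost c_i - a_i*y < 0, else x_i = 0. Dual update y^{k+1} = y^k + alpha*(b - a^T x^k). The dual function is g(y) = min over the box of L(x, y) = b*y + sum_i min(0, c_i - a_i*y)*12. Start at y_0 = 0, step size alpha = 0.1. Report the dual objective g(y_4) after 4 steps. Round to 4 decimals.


Dual ascent for LP: min 6*x1 + 11*x2, 6*x1 + 2*x2 = 11, 0 <= x_i <= 12
Step 1: y^k = 0.0, reduced costs: (6.0, 11.0)
  x^k = (0.0, 0.0), subgradient = b - a^T x = 11.0
  y^{k+1} = 0.0 + 0.1*11.0 = 1.1
Step 2: y^k = 1.1, reduced costs: (-0.6, 8.8)
  x^k = (12.0, 0.0), subgradient = b - a^T x = -61.0
  y^{k+1} = 1.1 + 0.1*-61.0 = -5.0
Step 3: y^k = -5.0, reduced costs: (36.0, 21.0)
  x^k = (0.0, 0.0), subgradient = b - a^T x = 11.0
  y^{k+1} = -5.0 + 0.1*11.0 = -3.9
Step 4: y^k = -3.9, reduced costs: (29.4, 18.8)
  x^k = (0.0, 0.0), subgradient = b - a^T x = 11.0
  y^{k+1} = -3.9 + 0.1*11.0 = -2.8
Dual objective at y_4 = -2.8: reduced costs (22.8, 16.6), box minimizer x = (0.0, 0.0)
g(y_4) = b*y + (c1 - a1*y)*x1 + (c2 - a2*y)*x2 = 11*(-2.8) + 22.8*0.0 + 16.6*0.0 = -30.8 + 0.0 + 0.0 = -30.8


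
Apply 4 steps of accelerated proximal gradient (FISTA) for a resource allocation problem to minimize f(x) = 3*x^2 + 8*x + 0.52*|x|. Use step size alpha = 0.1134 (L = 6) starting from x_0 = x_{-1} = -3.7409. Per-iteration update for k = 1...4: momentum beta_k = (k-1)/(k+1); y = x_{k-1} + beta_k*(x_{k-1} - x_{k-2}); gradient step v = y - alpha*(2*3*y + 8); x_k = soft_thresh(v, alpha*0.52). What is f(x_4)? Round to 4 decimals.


FISTA on f(x) = 3*x^2 + 8*x + 0.52*|x|
L = 6, alpha = 0.1134
Iteration 1: beta = 0.0, y = -3.7409 + 0.0*(-3.7409 + 3.7409) = -3.7409
  grad(y) = -14.4454, v = y - alpha*grad = -2.1028
  prox(v) = soft_thresh(-2.1028, 0.059) = -2.0438
Iteration 2: beta = 0.3333, y = -2.0438 + 0.3333*(-2.0438 + 3.7409) = -1.4781
  grad(y) = -0.8688, v = y - alpha*grad = -1.3796
  prox(v) = soft_thresh(-1.3796, 0.059) = -1.3206
Iteration 3: beta = 0.5, y = -1.3206 + 0.5*(-1.3206 + 2.0438) = -0.9591
  grad(y) = 2.2457, v = y - alpha*grad = -1.2137
  prox(v) = soft_thresh(-1.2137, 0.059) = -1.1547
Iteration 4: beta = 0.6, y = -1.1547 + 0.6*(-1.1547 + 1.3206) = -1.0552
  grad(y) = 1.6688, v = y - alpha*grad = -1.2444
  prox(v) = soft_thresh(-1.2444, 0.059) = -1.1855
f(x_4) = 3*(-1.1855)^2 + 8*(-1.1855) + 0.52*|-1.1855| = -4.6513


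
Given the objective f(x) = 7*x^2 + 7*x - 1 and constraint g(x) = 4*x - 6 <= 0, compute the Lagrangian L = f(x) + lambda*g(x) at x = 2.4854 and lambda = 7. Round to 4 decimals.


Step 1: Evaluate f(x).
f(2.4854) = 7*2.4854^2 + 7*2.4854 - 1 = 59.6383
Step 2: Evaluate g(x).
g(2.4854) = 4*2.4854 - 6 = 3.9416
Step 3: Compute Lagrangian.
L = 59.6383 + 7*3.9416 = 87.2295


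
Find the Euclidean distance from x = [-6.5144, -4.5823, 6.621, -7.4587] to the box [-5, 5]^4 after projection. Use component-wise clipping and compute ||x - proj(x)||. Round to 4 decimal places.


Project each component onto [-5, 5].
clip(-6.5144) = -5.0, clip(-4.5823) = -4.5823, clip(6.621) = 5.0, clip(-7.4587) = -5.0
Projection = [-5.0, -4.5823, 5.0, -5.0]
Squared diffs: [2.2934, 0.0, 2.6276, 6.0452]
Distance = sqrt(10.9662) = 3.3115


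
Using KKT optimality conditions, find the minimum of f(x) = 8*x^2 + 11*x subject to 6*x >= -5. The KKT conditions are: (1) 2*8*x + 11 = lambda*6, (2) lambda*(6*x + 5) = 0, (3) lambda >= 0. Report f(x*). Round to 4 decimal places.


Step 1: Try lambda = 0 (constraint inactive).
Stationarity: 2*8*x + 11 = 0
x* = -11/(2*8) = -0.6875
Check constraint: 6*-0.6875 = -4.125 >= -5 -- satisfied.
Step 2: Compute optimal value.
f(x*) = 8*(-0.6875)^2 + 11*(-0.6875) = -3.7813


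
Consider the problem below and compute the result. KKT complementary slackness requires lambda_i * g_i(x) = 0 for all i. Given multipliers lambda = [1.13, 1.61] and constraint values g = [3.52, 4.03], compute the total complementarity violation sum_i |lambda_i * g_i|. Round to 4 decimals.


KKT complementary slackness check:
lambda_1 * g_1 = 1.13 * 3.52 = 3.9776
lambda_2 * g_2 = 1.61 * 4.03 = 6.4883
Total violation = 3.9776 + 6.4883 = 10.4659


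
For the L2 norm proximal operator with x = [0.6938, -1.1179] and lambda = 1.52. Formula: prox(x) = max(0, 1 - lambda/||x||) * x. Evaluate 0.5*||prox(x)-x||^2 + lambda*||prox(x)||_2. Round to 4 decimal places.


Step 1: Compute ||x||.
||x|| = 1.3157
Step 2: Compute scaling factor.
scale = max(0, 1 - 1.52/1.3157) = 0.0
Step 3: prox(x) = [0.0, -0.0]
||prox(x)|| = 0.0
Step 4: Proximal objective.
0.5*||prox-x||^2 = 0.8655
lambda*||prox|| = 0.0
Total = 0.8655


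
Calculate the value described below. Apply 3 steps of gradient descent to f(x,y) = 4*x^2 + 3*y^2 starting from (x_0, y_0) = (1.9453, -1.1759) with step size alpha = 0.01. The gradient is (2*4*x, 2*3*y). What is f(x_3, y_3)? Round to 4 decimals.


Gradient descent on f(x,y) = 4*x^2 + 3*y^2.
Starting point: (1.9453, -1.1759), alpha = 0.01
Step 1: grad_x = 2*4*1.9453 = 15.5624, grad_y = 2*3*-1.1759 = -7.0554
  x_1 = 1.9453 - 0.01*15.5624 = 1.7897
  y_1 = -1.1759 - 0.01*-7.0554 = -1.1053
Step 2: grad_x = 2*4*1.7897 = 14.3174, grad_y = 2*3*-1.1053 = -6.6321
  x_2 = 1.7897 - 0.01*14.3174 = 1.6465
  y_2 = -1.1053 - 0.01*-6.6321 = -1.039
Step 3: grad_x = 2*4*1.6465 = 13.172, grad_y = 2*3*-1.039 = -6.2342
  x_3 = 1.6465 - 0.01*13.172 = 1.5148
  y_3 = -1.039 - 0.01*-6.2342 = -0.9767
f(1.5148, -0.9767) = 4*1.5148^2 + 3*(-0.9767)^2 = 12.04


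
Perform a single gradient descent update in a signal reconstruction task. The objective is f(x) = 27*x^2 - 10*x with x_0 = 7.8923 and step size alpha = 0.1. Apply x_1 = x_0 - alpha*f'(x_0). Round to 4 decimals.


We compute the gradient at x_0 and apply the update.
f'(x) = 54*x - 10
f'(7.8923) = 54*7.8923 - 10 = 416.1842
x_1 = 7.8923 - 0.1*416.1842 = -33.7261


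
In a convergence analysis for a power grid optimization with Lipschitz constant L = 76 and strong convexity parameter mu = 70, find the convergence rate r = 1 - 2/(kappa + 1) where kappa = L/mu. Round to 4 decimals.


Step 1: Compute the condition number.
kappa = L/mu = 76/70 = 1.0857
Step 2: Compute the convergence rate.
r = 1 - 2/(kappa + 1) = 1 - 2*mu/(L + mu) = (L - mu)/(L + mu) = 6/146 = 0.0411


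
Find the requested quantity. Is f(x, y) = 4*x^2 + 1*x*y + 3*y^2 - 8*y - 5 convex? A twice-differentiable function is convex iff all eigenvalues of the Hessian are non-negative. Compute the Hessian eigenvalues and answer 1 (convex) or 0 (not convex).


The Hessian of f(x,y) = 4*x^2 + 1*x*y + 3*y^2 - 8*y - 5 is:
H = [[8, 1], [1, 6]]
Trace = 8 + 6 = 14
Determinant = 8*6 - (1)^2 = 47
Discriminant = (14)^2 - 4*47 = 8.0
Eigenvalues: lambda_1 = 5.5858, lambda_2 = 8.4142
The function is convex.

1


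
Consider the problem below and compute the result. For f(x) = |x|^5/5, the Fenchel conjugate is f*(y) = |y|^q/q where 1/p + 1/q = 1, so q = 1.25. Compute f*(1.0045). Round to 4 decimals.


The conjugate exponent q satisfies 1/p + 1/q = 1.
p = 5, so q = 5/(5 - 1) = 1.25
|y|^q = 1.0045^1.25 = 1.0056
f*(1.0045) = 1.0056 / 1.25 = 0.8045


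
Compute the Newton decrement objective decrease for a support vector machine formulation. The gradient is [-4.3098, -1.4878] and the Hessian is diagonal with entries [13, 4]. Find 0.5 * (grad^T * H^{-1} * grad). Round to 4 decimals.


Step 1: H is diagonal, so H^(-1) * g = [-0.3315, -0.372].
Step 2: g^T H^(-1) g = sum_i g_i^2 / H_ii
  = (-4.3098)^2/13 + (-1.4878)^2/4
  = 1.4288 + 0.5534 = 1.9822
Step 3: Objective decrease = 0.5 * g^T H^(-1) g = 0.9911


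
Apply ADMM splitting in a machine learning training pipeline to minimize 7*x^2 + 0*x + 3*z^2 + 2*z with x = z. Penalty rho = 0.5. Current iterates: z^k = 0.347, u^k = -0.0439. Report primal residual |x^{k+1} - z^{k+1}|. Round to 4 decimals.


ADMM iteration with rho = 0.5, z^k = 0.347, u^k = -0.0439
Step 1: x-update.
Minimize 7*x^2 + 0*x + (0.5/2)*(x - 0.347 - 0.0439)^2
FOC: (2*7 + 0.5)*x = 0 + 0.5*(0.347 + 0.0439)
x^{k+1} = 0.0135
Step 2: z-update.
Minimize 3*z^2 + 2*z + (0.5/2)*(0.0135 - z - 0.0439)^2
FOC: (2*3 + 0.5)*z = -2 + 0.5*(0.0135 - 0.0439)
z^{k+1} = -0.31
Step 3: u-update.
u^{k+1} = -0.0439 + 0.0135 + 0.31 = 0.2796
Step 4: Primal residual = |0.0135 + 0.31| = 0.3235


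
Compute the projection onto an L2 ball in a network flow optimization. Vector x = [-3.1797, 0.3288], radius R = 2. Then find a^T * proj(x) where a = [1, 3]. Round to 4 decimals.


Step 1: Compute ||x|| (intermediates to 6 decimals).
||x|| = sqrt((-3.1797)^2 + 0.3288^2) = 3.196655
Step 2: Project.
Since ||x|| > R, scale = R/||x|| = 2/3.196655 = 0.625654, proj(x) = scale * x
proj(x) = [-1.989392, 0.205715]
Step 3: Dot product.
a^T * proj(x) = 1*(-1.989392) + 3*0.205715 = -1.3722


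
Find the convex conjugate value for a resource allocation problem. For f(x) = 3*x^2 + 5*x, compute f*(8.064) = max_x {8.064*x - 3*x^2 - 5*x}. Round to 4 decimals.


f*(y) = sup_x {y*x - a*x^2 - b*x} = sup_x {(y-b)*x - a*x^2}
FOC: (y - b) - 2a*x = 0 => x* = (y - b)/(2a)
x* = (8.064 - 5)/(2*3) = 0.5107
f*(8.064) = (y-b)^2/(4a) = (8.064 - 5)^2/(4*3)
= 9.3881/12 = 0.7823


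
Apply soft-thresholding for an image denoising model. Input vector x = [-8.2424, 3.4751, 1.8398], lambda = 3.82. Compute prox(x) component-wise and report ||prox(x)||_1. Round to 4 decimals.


Soft-thresholding with lambda = 3.82:
prox(-8.2424) = sign(-8.2424)*max(|-8.2424| - 3.82, 0) = -4.4224
prox(3.4751) = sign(3.4751)*max(|3.4751| - 3.82, 0) = 0.0
prox(1.8398) = sign(1.8398)*max(|1.8398| - 3.82, 0) = 0.0
prox(x) = [-4.4224, 0.0, 0.0]
||prox(x)||_1 = 4.4224 + 0.0 + 0.0 = 4.4224


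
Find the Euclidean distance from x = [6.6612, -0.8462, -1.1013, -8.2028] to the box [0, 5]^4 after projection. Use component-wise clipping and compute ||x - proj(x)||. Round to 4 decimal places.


Project each component onto [0, 5].
clip(6.6612) = 5.0, clip(-0.8462) = 0.0, clip(-1.1013) = 0.0, clip(-8.2028) = 0.0
Projection = [5.0, 0.0, 0.0, 0.0]
Squared diffs: [2.7596, 0.7161, 1.2129, 67.2859]
Distance = sqrt(71.9745) = 8.4838


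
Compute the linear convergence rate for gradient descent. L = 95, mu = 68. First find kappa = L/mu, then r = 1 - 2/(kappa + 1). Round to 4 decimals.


Step 1: Compute the condition number.
kappa = L/mu = 95/68 = 1.3971
Step 2: Compute the convergence rate.
r = 1 - 2/(kappa + 1) = 1 - 2*mu/(L + mu) = (L - mu)/(L + mu) = 27/163 = 0.1656


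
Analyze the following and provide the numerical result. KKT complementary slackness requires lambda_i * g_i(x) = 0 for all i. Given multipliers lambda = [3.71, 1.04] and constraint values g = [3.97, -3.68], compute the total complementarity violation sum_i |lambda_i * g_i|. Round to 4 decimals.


KKT complementary slackness check:
lambda_1 * g_1 = 3.71 * 3.97 = 14.7287
lambda_2 * g_2 = 1.04 * -3.68 = -3.8272
Total violation = 14.7287 + 3.8272 = 18.5559


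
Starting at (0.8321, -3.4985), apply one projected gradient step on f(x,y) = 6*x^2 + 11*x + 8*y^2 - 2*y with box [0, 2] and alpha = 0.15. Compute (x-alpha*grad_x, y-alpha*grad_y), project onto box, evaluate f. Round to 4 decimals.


Step 1: Compute gradient at (0.8321, -3.4985).
grad_x = 2*6*0.8321 + 11 = 20.9852
grad_y = 2*8*-3.4985 - 2 = -57.976
Step 2: Gradient step.
x_raw = 0.8321 - 0.15*20.9852 = -2.3157
y_raw = -3.4985 - 0.15*-57.976 = 5.1979
Step 3: Project onto [0, 2].
x_proj = clip(-2.3157) = 0.0
y_proj = clip(5.1979) = 2.0
Step 4: Evaluate f.
f(0.0, 2.0) = 28.0


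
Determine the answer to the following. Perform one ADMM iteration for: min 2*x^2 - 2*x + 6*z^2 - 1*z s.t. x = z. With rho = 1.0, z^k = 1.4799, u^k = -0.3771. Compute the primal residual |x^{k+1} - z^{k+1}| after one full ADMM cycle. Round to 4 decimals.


ADMM iteration with rho = 1.0, z^k = 1.4799, u^k = -0.3771
Step 1: x-update.
Minimize 2*x^2 - 2*x + (1.0/2)*(x - 1.4799 - 0.3771)^2
FOC: (2*2 + 1.0)*x = 2 + 1.0*(1.4799 + 0.3771)
x^{k+1} = 0.7714
Step 2: z-update.
Minimize 6*z^2 - 1*z + (1.0/2)*(0.7714 - z - 0.3771)^2
FOC: (2*6 + 1.0)*z = 1 + 1.0*(0.7714 - 0.3771)
z^{k+1} = 0.1073
Step 3: u-update.
u^{k+1} = -0.3771 + 0.7714 - 0.1073 = 0.287
Step 4: Primal residual = |0.7714 - 0.1073| = 0.6641


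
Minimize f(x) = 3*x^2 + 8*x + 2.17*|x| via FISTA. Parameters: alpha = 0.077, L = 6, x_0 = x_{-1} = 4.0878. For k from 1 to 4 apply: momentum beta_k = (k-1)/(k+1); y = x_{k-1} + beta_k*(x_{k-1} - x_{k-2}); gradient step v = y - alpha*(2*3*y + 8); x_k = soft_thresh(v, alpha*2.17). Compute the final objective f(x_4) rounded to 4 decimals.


FISTA on f(x) = 3*x^2 + 8*x + 2.17*|x|
L = 6, alpha = 0.077
Iteration 1: beta = 0.0, y = 4.0878 + 0.0*(4.0878 - 4.0878) = 4.0878
  grad(y) = 32.5268, v = y - alpha*grad = 1.5832
  prox(v) = soft_thresh(1.5832, 0.1671) = 1.4161
Iteration 2: beta = 0.3333, y = 1.4161 + 0.3333*(1.4161 - 4.0878) = 0.5256
  grad(y) = 11.1536, v = y - alpha*grad = -0.3332
  prox(v) = soft_thresh(-0.3332, 0.1671) = -0.1661
Iteration 3: beta = 0.5, y = -0.1661 + 0.5*(-0.1661 - 1.4161) = -0.9573
  grad(y) = 2.2563, v = y - alpha*grad = -1.131
  prox(v) = soft_thresh(-1.131, 0.1671) = -0.9639
Iteration 4: beta = 0.6, y = -0.9639 + 0.6*(-0.9639 + 0.1661) = -1.4426
  grad(y) = -0.6556, v = y - alpha*grad = -1.3921
  prox(v) = soft_thresh(-1.3921, 0.1671) = -1.225
f(x_4) = 3*(-1.225)^2 + 8*(-1.225) + 2.17*|-1.225| = -2.6398


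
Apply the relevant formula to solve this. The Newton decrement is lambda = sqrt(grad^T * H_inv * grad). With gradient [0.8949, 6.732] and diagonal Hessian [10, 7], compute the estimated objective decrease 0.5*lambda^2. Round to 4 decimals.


Step 1: H is diagonal, so H^(-1) * g = [0.0895, 0.9617].
Step 2: g^T H^(-1) g = sum_i g_i^2 / H_ii
  = (0.8949)^2/10 + (6.732)^2/7
  = 0.0801 + 6.4743 = 6.5543
Step 3: Objective decrease = 0.5 * g^T H^(-1) g = 3.2772


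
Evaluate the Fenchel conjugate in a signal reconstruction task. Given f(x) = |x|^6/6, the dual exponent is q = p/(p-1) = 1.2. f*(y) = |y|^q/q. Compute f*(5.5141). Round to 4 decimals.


The conjugate exponent q satisfies 1/p + 1/q = 1.
p = 6, so q = 6/(6 - 1) = 1.2
|y|^q = 5.5141^1.2 = 7.7584
f*(5.5141) = 7.7584 / 1.2 = 6.4653


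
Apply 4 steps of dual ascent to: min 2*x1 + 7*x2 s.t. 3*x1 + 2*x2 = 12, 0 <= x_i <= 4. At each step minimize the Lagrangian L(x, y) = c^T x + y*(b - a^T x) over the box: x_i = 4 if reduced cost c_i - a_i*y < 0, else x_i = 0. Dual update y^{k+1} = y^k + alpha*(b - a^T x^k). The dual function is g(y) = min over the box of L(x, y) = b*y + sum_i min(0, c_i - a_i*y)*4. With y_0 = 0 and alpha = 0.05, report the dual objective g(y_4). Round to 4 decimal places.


Dual ascent for LP: min 2*x1 + 7*x2, 3*x1 + 2*x2 = 12, 0 <= x_i <= 4
Step 1: y^k = 0.0, reduced costs: (2.0, 7.0)
  x^k = (0.0, 0.0), subgradient = b - a^T x = 12.0
  y^{k+1} = 0.0 + 0.05*12.0 = 0.6
Step 2: y^k = 0.6, reduced costs: (0.2, 5.8)
  x^k = (0.0, 0.0), subgradient = b - a^T x = 12.0
  y^{k+1} = 0.6 + 0.05*12.0 = 1.2
Step 3: y^k = 1.2, reduced costs: (-1.6, 4.6)
  x^k = (4.0, 0.0), subgradient = b - a^T x = 0.0
  y^{k+1} = 1.2 + 0.05*0.0 = 1.2
Step 4: y^k = 1.2, reduced costs: (-1.6, 4.6)
  x^k = (4.0, 0.0), subgradient = b - a^T x = 0.0
  y^{k+1} = 1.2 + 0.05*0.0 = 1.2
Dual objective at y_4 = 1.2: reduced costs (-1.6, 4.6), box minimizer x = (4.0, 0.0)
g(y_4) = b*y + (c1 - a1*y)*x1 + (c2 - a2*y)*x2 = 12*1.2 + (-1.6)*4.0 + 4.6*0.0 = 14.4 - 6.4 + 0.0 = 8.0


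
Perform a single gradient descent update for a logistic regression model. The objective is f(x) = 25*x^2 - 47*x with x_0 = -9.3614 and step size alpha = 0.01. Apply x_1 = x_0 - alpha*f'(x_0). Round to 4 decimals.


We compute the gradient at x_0 and apply the update.
f'(x) = 50*x - 47
f'(-9.3614) = 50*-9.3614 - 47 = -515.07
x_1 = -9.3614 - 0.01*-515.07 = -4.2107


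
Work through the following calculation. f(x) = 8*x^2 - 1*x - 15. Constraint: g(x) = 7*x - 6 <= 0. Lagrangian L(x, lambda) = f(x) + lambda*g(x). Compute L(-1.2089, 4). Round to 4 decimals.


Step 1: Evaluate f(x).
f(-1.2089) = 8*(-1.2089)^2 - 1*(-1.2089) - 15 = -2.0996
Step 2: Evaluate g(x).
g(-1.2089) = 7*-1.2089 - 6 = -14.4623
Step 3: Compute Lagrangian.
L = -2.0996 + 4*-14.4623 = -59.9488


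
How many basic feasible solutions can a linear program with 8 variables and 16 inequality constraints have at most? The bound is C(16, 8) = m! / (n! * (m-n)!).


Each vertex corresponds to some choice of n active constraints out of m, so the number of vertices is at most C(m, n) = m! / (n!(m-n)!).
m = 16, n = 8
Numerator: 16 * 15 * 14 * 13 * 12 * 11 * 10 * 9
Denominator: 8! = 40320
C(16, 8) = 12870


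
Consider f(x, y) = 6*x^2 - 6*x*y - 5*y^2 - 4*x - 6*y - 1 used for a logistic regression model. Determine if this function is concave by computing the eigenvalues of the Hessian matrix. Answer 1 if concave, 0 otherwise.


The Hessian of f(x,y) = 6*x^2 - 6*x*y - 5*y^2 - 4*x - 6*y - 1 is:
H = [[12, -6], [-6, -10]]
Trace = 12 - 10 = 2
Determinant = 12*-10 - (-6)^2 = -156
Discriminant = (2)^2 - 4*-156 = 628.0
Eigenvalues: lambda_1 = -11.53, lambda_2 = 13.53
The function is not concave.

0


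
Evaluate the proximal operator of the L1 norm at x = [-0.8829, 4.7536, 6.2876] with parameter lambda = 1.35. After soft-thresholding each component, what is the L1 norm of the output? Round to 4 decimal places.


Soft-thresholding with lambda = 1.35:
prox(-0.8829) = sign(-0.8829)*max(|-0.8829| - 1.35, 0) = 0.0
prox(4.7536) = sign(4.7536)*max(|4.7536| - 1.35, 0) = 3.4036
prox(6.2876) = sign(6.2876)*max(|6.2876| - 1.35, 0) = 4.9376
prox(x) = [0.0, 3.4036, 4.9376]
||prox(x)||_1 = 0.0 + 3.4036 + 4.9376 = 8.3412


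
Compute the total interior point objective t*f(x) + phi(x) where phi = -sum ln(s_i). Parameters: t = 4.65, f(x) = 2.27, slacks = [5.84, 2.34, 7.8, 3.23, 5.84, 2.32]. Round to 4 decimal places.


Step 1: Compute log-barrier.
ln values: [1.7647, 0.8502, 2.0541, 1.1725, 1.7647, 0.8416]
phi = -(1.7647 + 0.8502 + 2.0541 + 1.1725 + 1.7647 + 0.8416) = -8.4478
Step 2: Compute augmented objective.
t*f(x) = 4.65*2.27 = 10.5555
Total = 10.5555 - 8.4478 = 2.1077


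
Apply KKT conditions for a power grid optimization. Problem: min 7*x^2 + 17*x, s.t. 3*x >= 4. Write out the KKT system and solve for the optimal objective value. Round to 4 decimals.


Step 1: Try lambda = 0 (constraint inactive).
x_unc = -17/(2*7) = -1.2143
Check: 3*-1.2143 = -3.6429 < 4 -- violated!
Step 2: Constraint must be active: 3*x = 4
x* = 4/3 = 1.3333 (rounded; the exact value 4/3 is used below)
lambda = (2*7*(4/3) + 17)/3 = 11.8889
Step 3: Compute optimal value.
f(x*) = 7*(4/3)^2 + 17*(4/3) = 35.1111


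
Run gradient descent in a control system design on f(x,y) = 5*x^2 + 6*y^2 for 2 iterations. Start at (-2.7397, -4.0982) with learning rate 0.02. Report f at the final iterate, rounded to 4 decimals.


Gradient descent on f(x,y) = 5*x^2 + 6*y^2.
Starting point: (-2.7397, -4.0982), alpha = 0.02
Step 1: grad_x = 2*5*-2.7397 = -27.397, grad_y = 2*6*-4.0982 = -49.1784
  x_1 = -2.7397 - 0.02*-27.397 = -2.1918
  y_1 = -4.0982 - 0.02*-49.1784 = -3.1146
Step 2: grad_x = 2*5*-2.1918 = -21.9176, grad_y = 2*6*-3.1146 = -37.3756
  x_2 = -2.1918 - 0.02*-21.9176 = -1.7534
  y_2 = -3.1146 - 0.02*-37.3756 = -2.3671
f(-1.7534, -2.3671) = 5*(-1.7534)^2 + 6*(-2.3671)^2 = 48.9917


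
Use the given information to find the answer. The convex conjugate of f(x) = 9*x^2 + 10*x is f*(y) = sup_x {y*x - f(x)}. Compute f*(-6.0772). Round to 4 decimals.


f*(y) = sup_x {y*x - a*x^2 - b*x} = sup_x {(y-b)*x - a*x^2}
FOC: (y - b) - 2a*x = 0 => x* = (y - b)/(2a)
x* = (-6.0772 - 10)/(2*9) = -0.8932
f*(-6.0772) = (y-b)^2/(4a) = (-6.0772 - 10)^2/(4*9)
= 258.4764/36 = 7.1799


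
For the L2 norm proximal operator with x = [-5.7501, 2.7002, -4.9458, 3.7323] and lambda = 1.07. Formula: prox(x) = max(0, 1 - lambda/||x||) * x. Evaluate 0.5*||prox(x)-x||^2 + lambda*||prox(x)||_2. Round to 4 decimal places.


Step 1: Compute ||x||.
||x|| = 8.8739
Step 2: Compute scaling factor.
scale = max(0, 1 - 1.07/8.8739) = 0.8794
Step 3: prox(x) = [-5.0568, 2.3746, -4.3494, 3.2823]
||prox(x)|| = 7.8039
Step 4: Proximal objective.
0.5*||prox-x||^2 = 0.5725
lambda*||prox|| = 8.3502
Total = 8.9226


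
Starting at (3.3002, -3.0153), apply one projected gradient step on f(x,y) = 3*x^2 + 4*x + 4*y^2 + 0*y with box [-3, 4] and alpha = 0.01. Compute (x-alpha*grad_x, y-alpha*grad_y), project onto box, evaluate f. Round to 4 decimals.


Step 1: Compute gradient at (3.3002, -3.0153).
grad_x = 2*3*3.3002 + 4 = 23.8012
grad_y = 2*4*-3.0153 + 0 = -24.1224
Step 2: Gradient step.
x_raw = 3.3002 - 0.01*23.8012 = 3.0622
y_raw = -3.0153 - 0.01*-24.1224 = -2.7741
Step 3: Project onto [-3, 4].
x_proj = clip(3.0622) = 3.0622
y_proj = clip(-2.7741) = -2.7741
Step 4: Evaluate f.
f(3.0622, -2.7741) = 71.1617


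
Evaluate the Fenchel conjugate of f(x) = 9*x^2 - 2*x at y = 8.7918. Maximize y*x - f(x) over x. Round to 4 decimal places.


f*(y) = sup_x {y*x - a*x^2 - b*x} = sup_x {(y-b)*x - a*x^2}
FOC: (y - b) - 2a*x = 0 => x* = (y - b)/(2a)
x* = (8.7918 + 2)/(2*9) = 0.5995
f*(8.7918) = (y-b)^2/(4a) = (8.7918 + 2)^2/(4*9)
= 116.4629/36 = 3.2351


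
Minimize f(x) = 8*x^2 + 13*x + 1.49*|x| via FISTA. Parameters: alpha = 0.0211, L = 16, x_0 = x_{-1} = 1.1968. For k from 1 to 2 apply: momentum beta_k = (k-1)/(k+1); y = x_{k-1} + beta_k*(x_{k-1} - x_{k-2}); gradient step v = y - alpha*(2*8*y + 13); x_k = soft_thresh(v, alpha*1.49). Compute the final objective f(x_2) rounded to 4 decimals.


FISTA on f(x) = 8*x^2 + 13*x + 1.49*|x|
L = 16, alpha = 0.0211
Iteration 1: beta = 0.0, y = 1.1968 + 0.0*(1.1968 - 1.1968) = 1.1968
  grad(y) = 32.1488, v = y - alpha*grad = 0.5185
  prox(v) = soft_thresh(0.5185, 0.0314) = 0.487
Iteration 2: beta = 0.3333, y = 0.487 + 0.3333*(0.487 - 1.1968) = 0.2504
  grad(y) = 17.0069, v = y - alpha*grad = -0.1084
  prox(v) = soft_thresh(-0.1084, 0.0314) = -0.077
f(x_2) = 8*(-0.077)^2 + 13*(-0.077) + 1.49*|-0.077| = -0.8386


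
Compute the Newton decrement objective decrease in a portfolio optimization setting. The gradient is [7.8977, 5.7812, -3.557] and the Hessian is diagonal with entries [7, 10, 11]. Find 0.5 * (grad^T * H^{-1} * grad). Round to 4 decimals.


Step 1: H is diagonal, so H^(-1) * g = [1.1282, 0.5781, -0.3234].
Step 2: g^T H^(-1) g = sum_i g_i^2 / H_ii
  = (7.8977)^2/7 + (5.7812)^2/10 + (-3.557)^2/11
  = 8.9105 + 3.3422 + 1.1502 = 13.403
Step 3: Objective decrease = 0.5 * g^T H^(-1) g = 6.7015


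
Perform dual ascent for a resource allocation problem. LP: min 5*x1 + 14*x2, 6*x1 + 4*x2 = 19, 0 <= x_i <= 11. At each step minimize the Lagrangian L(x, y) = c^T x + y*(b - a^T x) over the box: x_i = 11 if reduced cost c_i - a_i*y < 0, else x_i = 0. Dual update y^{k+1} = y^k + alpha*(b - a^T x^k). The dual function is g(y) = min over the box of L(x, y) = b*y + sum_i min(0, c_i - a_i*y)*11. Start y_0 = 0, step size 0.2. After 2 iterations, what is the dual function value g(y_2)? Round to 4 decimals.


Dual ascent for LP: min 5*x1 + 14*x2, 6*x1 + 4*x2 = 19, 0 <= x_i <= 11
Step 1: y^k = 0.0, reduced costs: (5.0, 14.0)
  x^k = (0.0, 0.0), subgradient = b - a^T x = 19.0
  y^{k+1} = 0.0 + 0.2*19.0 = 3.8
Step 2: y^k = 3.8, reduced costs: (-17.8, -1.2)
  x^k = (11.0, 11.0), subgradient = b - a^T x = -91.0
  y^{k+1} = 3.8 + 0.2*-91.0 = -14.4
Dual objective at y_2 = -14.4: reduced costs (91.4, 71.6), box minimizer x = (0.0, 0.0)
g(y_2) = b*y + (c1 - a1*y)*x1 + (c2 - a2*y)*x2 = 19*(-14.4) + 91.4*0.0 + 71.6*0.0 = -273.6 + 0.0 + 0.0 = -273.6


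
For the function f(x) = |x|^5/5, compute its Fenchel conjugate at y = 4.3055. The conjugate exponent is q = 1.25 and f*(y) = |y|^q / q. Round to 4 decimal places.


The conjugate exponent q satisfies 1/p + 1/q = 1.
p = 5, so q = 5/(5 - 1) = 1.25
|y|^q = 4.3055^1.25 = 6.202
f*(4.3055) = 6.202 / 1.25 = 4.9616


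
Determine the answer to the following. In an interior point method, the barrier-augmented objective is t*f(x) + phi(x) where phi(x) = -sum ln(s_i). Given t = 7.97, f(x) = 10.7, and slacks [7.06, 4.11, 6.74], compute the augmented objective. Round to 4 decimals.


Step 1: Compute log-barrier.
ln values: [1.9544, 1.4134, 1.9081]
phi = -(1.9544 + 1.4134 + 1.9081) = -5.2759
Step 2: Compute augmented objective.
t*f(x) = 7.97*10.7 = 85.279
Total = 85.279 - 5.2759 = 80.0031


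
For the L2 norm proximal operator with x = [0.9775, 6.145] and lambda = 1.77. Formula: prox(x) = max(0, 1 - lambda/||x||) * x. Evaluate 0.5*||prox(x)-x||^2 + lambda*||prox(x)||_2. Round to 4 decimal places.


Step 1: Compute ||x||.
||x|| = 6.2223
Step 2: Compute scaling factor.
scale = max(0, 1 - 1.77/6.2223) = 0.7155
Step 3: prox(x) = [0.6994, 4.397]
||prox(x)|| = 4.4523
Step 4: Proximal objective.
0.5*||prox-x||^2 = 1.5665
lambda*||prox|| = 7.8806
Total = 9.447


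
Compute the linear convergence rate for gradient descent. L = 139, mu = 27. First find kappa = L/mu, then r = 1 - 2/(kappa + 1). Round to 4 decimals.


Step 1: Compute the condition number.
kappa = L/mu = 139/27 = 5.1481
Step 2: Compute the convergence rate.
r = 1 - 2/(kappa + 1) = 1 - 2*mu/(L + mu) = (L - mu)/(L + mu) = 112/166 = 0.6747


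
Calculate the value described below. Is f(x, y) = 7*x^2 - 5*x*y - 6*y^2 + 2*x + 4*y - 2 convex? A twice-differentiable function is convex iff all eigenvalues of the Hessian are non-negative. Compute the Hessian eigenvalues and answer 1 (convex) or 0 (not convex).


The Hessian of f(x,y) = 7*x^2 - 5*x*y - 6*y^2 + 2*x + 4*y - 2 is:
H = [[14, -5], [-5, -12]]
Trace = 14 - 12 = 2
Determinant = 14*-12 - (-5)^2 = -193
Discriminant = (2)^2 - 4*-193 = 776.0
Eigenvalues: lambda_1 = -12.9284, lambda_2 = 14.9284
The function is not convex.

0


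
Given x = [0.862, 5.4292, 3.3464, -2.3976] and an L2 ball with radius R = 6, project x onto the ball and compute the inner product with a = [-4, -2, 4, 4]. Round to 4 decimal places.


Step 1: Compute ||x|| (intermediates to 6 decimals).
||x|| = sqrt(0.862^2 + 5.4292^2 + 3.3464^2 + (-2.3976)^2) = 6.867761
Step 2: Project.
Since ||x|| > R, scale = R/||x|| = 6/6.867761 = 0.873647, proj(x) = scale * x
proj(x) = [0.753084, 4.743204, 2.923572, -2.094656]
Step 3: Dot product.
a^T * proj(x) = -4*0.753084 - 2*4.743204 + 4*2.923572 + 4*(-2.094656) = -9.1831


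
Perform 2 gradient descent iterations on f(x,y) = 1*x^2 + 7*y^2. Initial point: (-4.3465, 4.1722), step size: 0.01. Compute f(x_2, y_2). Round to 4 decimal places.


Gradient descent on f(x,y) = 1*x^2 + 7*y^2.
Starting point: (-4.3465, 4.1722), alpha = 0.01
Step 1: grad_x = 2*1*-4.3465 = -8.693, grad_y = 2*7*4.1722 = 58.4108
  x_1 = -4.3465 - 0.01*-8.693 = -4.2596
  y_1 = 4.1722 - 0.01*58.4108 = 3.5881
Step 2: grad_x = 2*1*-4.2596 = -8.5191, grad_y = 2*7*3.5881 = 50.2333
  x_2 = -4.2596 - 0.01*-8.5191 = -4.1744
  y_2 = 3.5881 - 0.01*50.2333 = 3.0858
f(-4.1744, 3.0858) = 1*(-4.1744)^2 + 7*3.0858^2 = 84.0788


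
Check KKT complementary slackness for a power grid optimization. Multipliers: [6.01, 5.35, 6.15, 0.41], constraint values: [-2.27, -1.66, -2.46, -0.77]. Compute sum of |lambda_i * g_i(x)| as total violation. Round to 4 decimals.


KKT complementary slackness check:
lambda_1 * g_1 = 6.01 * -2.27 = -13.6427
lambda_2 * g_2 = 5.35 * -1.66 = -8.881
lambda_3 * g_3 = 6.15 * -2.46 = -15.129
lambda_4 * g_4 = 0.41 * -0.77 = -0.3157
Total violation = 13.6427 + 8.881 + 15.129 + 0.3157 = 37.9684


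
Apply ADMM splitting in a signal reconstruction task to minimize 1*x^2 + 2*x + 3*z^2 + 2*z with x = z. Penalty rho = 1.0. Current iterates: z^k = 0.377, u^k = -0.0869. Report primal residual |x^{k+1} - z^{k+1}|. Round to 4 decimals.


ADMM iteration with rho = 1.0, z^k = 0.377, u^k = -0.0869
Step 1: x-update.
Minimize 1*x^2 + 2*x + (1.0/2)*(x - 0.377 - 0.0869)^2
FOC: (2*1 + 1.0)*x = -2 + 1.0*(0.377 + 0.0869)
x^{k+1} = -0.512
Step 2: z-update.
Minimize 3*z^2 + 2*z + (1.0/2)*(-0.512 - z - 0.0869)^2
FOC: (2*3 + 1.0)*z = -2 + 1.0*(-0.512 - 0.0869)
z^{k+1} = -0.3713
Step 3: u-update.
u^{k+1} = -0.0869 - 0.512 + 0.3713 = -0.2277
Step 4: Primal residual = |-0.512 + 0.3713| = 0.1408


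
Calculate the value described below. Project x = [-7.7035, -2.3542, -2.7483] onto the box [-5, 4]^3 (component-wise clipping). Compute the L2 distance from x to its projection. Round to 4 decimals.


Project each component onto [-5, 4].
clip(-7.7035) = -5.0, clip(-2.3542) = -2.3542, clip(-2.7483) = -2.7483
Projection = [-5.0, -2.3542, -2.7483]
Squared diffs: [7.3089, 0.0, 0.0]
Distance = sqrt(7.3089) = 2.7035


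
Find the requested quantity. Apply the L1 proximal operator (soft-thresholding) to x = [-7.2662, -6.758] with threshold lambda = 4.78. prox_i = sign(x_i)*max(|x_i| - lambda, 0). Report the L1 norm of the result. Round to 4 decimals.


Soft-thresholding with lambda = 4.78:
prox(-7.2662) = sign(-7.2662)*max(|-7.2662| - 4.78, 0) = -2.4862
prox(-6.758) = sign(-6.758)*max(|-6.758| - 4.78, 0) = -1.978
prox(x) = [-2.4862, -1.978]
||prox(x)||_1 = 2.4862 + 1.978 = 4.4642


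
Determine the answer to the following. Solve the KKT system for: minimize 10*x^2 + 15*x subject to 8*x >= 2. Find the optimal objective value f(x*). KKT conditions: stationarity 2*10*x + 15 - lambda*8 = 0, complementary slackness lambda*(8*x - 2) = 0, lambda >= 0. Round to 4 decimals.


Step 1: Try lambda = 0 (constraint inactive).
x_unc = -15/(2*10) = -0.75
Check: 8*-0.75 = -6.0 < 2 -- violated!
Step 2: Constraint must be active: 8*x = 2
x* = 2/8 = 0.25
lambda = (2*10*0.25 + 15)/8 = 2.5
Step 3: Compute optimal value.
f(x*) = 10*0.25^2 + 15*0.25 = 4.375


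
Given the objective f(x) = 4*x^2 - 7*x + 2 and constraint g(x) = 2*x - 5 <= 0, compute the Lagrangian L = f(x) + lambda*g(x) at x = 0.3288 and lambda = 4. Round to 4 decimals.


Step 1: Evaluate f(x).
f(0.3288) = 4*0.3288^2 - 7*0.3288 + 2 = 0.1308
Step 2: Evaluate g(x).
g(0.3288) = 2*0.3288 - 5 = -4.3424
Step 3: Compute Lagrangian.
L = 0.1308 + 4*-4.3424 = -17.2388


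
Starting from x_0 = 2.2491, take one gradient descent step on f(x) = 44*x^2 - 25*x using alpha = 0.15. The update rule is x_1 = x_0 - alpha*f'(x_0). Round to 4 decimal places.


We compute the gradient at x_0 and apply the update.
f'(x) = 88*x - 25
f'(2.2491) = 88*2.2491 - 25 = 172.9208
x_1 = 2.2491 - 0.15*172.9208 = -23.689


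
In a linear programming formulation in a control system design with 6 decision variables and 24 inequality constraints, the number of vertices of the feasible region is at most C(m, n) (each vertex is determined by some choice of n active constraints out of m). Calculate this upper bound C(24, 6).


Each vertex corresponds to some choice of n active constraints out of m, so the number of vertices is at most C(m, n) = m! / (n!(m-n)!).
m = 24, n = 6
Numerator: 24 * 23 * 22 * 21 * 20 * 19
Denominator: 6! = 720
C(24, 6) = 134596


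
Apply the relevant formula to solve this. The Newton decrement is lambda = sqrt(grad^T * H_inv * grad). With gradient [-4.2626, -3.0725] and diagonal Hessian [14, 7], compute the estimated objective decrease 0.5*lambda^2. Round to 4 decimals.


Step 1: H is diagonal, so H^(-1) * g = [-0.3045, -0.4389].
Step 2: g^T H^(-1) g = sum_i g_i^2 / H_ii
  = (-4.2626)^2/14 + (-3.0725)^2/7
  = 1.2978 + 1.3486 = 2.6464
Step 3: Objective decrease = 0.5 * g^T H^(-1) g = 1.3232


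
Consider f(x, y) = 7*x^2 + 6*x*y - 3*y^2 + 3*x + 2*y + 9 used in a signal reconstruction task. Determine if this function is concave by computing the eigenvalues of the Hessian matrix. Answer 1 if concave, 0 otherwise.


The Hessian of f(x,y) = 7*x^2 + 6*x*y - 3*y^2 + 3*x + 2*y + 9 is:
H = [[14, 6], [6, -6]]
Trace = 14 - 6 = 8
Determinant = 14*-6 - (6)^2 = -120
Discriminant = (8)^2 - 4*-120 = 544.0
Eigenvalues: lambda_1 = -7.6619, lambda_2 = 15.6619
The function is not concave.

0


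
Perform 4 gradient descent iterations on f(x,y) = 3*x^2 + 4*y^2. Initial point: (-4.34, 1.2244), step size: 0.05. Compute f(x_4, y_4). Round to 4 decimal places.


Gradient descent on f(x,y) = 3*x^2 + 4*y^2.
Starting point: (-4.34, 1.2244), alpha = 0.05
Step 1: grad_x = 2*3*-4.34 = -26.04, grad_y = 2*4*1.2244 = 9.7952
  x_1 = -4.34 - 0.05*-26.04 = -3.038
  y_1 = 1.2244 - 0.05*9.7952 = 0.7346
Step 2: grad_x = 2*3*-3.038 = -18.228, grad_y = 2*4*0.7346 = 5.8771
  x_2 = -3.038 - 0.05*-18.228 = -2.1266
  y_2 = 0.7346 - 0.05*5.8771 = 0.4408
Step 3: grad_x = 2*3*-2.1266 = -12.7596, grad_y = 2*4*0.4408 = 3.5263
  x_3 = -2.1266 - 0.05*-12.7596 = -1.4886
  y_3 = 0.4408 - 0.05*3.5263 = 0.2645
Step 4: grad_x = 2*3*-1.4886 = -8.9317, grad_y = 2*4*0.2645 = 2.1158
  x_4 = -1.4886 - 0.05*-8.9317 = -1.042
  y_4 = 0.2645 - 0.05*2.1158 = 0.1587
f(-1.042, 0.1587) = 3*(-1.042)^2 + 4*0.1587^2 = 3.3582


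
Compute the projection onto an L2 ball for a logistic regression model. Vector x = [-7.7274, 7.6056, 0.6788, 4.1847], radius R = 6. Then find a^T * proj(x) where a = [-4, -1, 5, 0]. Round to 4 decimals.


Step 1: Compute ||x|| (intermediates to 6 decimals).
||x|| = sqrt((-7.7274)^2 + 7.6056^2 + 0.6788^2 + 4.1847^2) = 11.64175
Step 2: Project.
Since ||x|| > R, scale = R/||x|| = 6/11.64175 = 0.515386, proj(x) = scale * x
proj(x) = [-3.982594, 3.91982, 0.349844, 2.156736]
Step 3: Dot product.
a^T * proj(x) = -4*(-3.982594) - 1*3.91982 + 5*0.349844 + 0*2.156736 = 13.7598


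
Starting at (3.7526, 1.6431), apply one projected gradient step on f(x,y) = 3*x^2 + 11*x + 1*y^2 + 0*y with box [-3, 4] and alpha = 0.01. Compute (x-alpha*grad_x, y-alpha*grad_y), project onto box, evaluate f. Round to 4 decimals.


Step 1: Compute gradient at (3.7526, 1.6431).
grad_x = 2*3*3.7526 + 11 = 33.5156
grad_y = 2*1*1.6431 + 0 = 3.2862
Step 2: Gradient step.
x_raw = 3.7526 - 0.01*33.5156 = 3.4174
y_raw = 1.6431 - 0.01*3.2862 = 1.6102
Step 3: Project onto [-3, 4].
x_proj = clip(3.4174) = 3.4174
y_proj = clip(1.6102) = 1.6102
Step 4: Evaluate f.
f(3.4174, 1.6102) = 75.2215


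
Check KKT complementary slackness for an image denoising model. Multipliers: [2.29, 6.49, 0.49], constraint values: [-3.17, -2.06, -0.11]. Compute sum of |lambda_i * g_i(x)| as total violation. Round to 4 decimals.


KKT complementary slackness check:
lambda_1 * g_1 = 2.29 * -3.17 = -7.2593
lambda_2 * g_2 = 6.49 * -2.06 = -13.3694
lambda_3 * g_3 = 0.49 * -0.11 = -0.0539
Total violation = 7.2593 + 13.3694 + 0.0539 = 20.6826
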